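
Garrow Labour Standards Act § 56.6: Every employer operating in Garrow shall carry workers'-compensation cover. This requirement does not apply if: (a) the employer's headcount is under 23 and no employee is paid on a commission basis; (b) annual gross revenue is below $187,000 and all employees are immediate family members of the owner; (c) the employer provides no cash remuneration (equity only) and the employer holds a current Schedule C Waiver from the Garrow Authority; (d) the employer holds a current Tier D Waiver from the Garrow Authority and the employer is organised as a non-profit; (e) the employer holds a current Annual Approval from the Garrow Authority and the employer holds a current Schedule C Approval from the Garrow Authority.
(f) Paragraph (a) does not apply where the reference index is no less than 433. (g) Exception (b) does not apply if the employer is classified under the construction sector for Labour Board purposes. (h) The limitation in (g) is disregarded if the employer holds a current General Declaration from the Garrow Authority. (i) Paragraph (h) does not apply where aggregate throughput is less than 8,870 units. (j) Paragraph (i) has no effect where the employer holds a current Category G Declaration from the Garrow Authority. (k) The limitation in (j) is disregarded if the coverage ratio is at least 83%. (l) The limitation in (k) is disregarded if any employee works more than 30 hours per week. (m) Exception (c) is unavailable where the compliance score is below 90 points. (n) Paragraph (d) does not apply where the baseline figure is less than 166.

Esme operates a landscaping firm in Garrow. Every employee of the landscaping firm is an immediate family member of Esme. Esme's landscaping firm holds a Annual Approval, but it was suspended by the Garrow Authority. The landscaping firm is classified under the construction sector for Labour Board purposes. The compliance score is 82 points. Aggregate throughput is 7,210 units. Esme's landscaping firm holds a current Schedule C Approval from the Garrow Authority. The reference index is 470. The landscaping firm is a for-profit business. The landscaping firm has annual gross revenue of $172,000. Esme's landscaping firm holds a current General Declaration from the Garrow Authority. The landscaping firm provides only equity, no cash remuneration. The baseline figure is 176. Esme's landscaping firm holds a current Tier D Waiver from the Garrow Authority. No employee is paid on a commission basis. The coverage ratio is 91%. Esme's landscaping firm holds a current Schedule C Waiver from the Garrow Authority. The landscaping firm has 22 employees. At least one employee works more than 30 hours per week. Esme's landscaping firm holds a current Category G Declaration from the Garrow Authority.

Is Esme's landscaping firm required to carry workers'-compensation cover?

Exception (a)'s conditions are all satisfied: the employer's headcount is 22, under the 23 limit; no employee is paid on commission. But applying paragraph (f): (f) operates — the reference index is 470, meeting the 433 threshold. So (a) is unavailable.
All of (b)'s requirements are met (annual gross revenue is $172,000, below the $187,000 limit; every employee is an immediate family member). Under paragraphs (g)–(l): (g) would limit (b) — the landscaping firm is classified under the construction sector — but (h) sets (g) aside: (h) operates against (g): a current General Declaration is held. (i) would limit (h) — aggregate throughput is 7,210 units, less than the 8,870 units limit — but (j) sets (i) aside: (j) operates against (i): a current Category G Declaration is held. (k) is engaged (the coverage ratio is 91%, meeting the 83% threshold), but yields to (l): (l) applies — at least one employee exceeds 30 hours/week. So (b) applies.
All of (c)'s requirements are met (remuneration is equity-only; a current Schedule C Waiver is held). Turning to paragraph (m): (m) is triggered — the compliance score is 82 points, below the 90 points limit. Exception (c) does not apply.
Exception (d) does not apply: the employer is for-profit.
Exception (e) does not apply: the Annual Approval is not current.

No — exception (b) applies; Esme's landscaping firm is not required to carry workers'-compensation cover.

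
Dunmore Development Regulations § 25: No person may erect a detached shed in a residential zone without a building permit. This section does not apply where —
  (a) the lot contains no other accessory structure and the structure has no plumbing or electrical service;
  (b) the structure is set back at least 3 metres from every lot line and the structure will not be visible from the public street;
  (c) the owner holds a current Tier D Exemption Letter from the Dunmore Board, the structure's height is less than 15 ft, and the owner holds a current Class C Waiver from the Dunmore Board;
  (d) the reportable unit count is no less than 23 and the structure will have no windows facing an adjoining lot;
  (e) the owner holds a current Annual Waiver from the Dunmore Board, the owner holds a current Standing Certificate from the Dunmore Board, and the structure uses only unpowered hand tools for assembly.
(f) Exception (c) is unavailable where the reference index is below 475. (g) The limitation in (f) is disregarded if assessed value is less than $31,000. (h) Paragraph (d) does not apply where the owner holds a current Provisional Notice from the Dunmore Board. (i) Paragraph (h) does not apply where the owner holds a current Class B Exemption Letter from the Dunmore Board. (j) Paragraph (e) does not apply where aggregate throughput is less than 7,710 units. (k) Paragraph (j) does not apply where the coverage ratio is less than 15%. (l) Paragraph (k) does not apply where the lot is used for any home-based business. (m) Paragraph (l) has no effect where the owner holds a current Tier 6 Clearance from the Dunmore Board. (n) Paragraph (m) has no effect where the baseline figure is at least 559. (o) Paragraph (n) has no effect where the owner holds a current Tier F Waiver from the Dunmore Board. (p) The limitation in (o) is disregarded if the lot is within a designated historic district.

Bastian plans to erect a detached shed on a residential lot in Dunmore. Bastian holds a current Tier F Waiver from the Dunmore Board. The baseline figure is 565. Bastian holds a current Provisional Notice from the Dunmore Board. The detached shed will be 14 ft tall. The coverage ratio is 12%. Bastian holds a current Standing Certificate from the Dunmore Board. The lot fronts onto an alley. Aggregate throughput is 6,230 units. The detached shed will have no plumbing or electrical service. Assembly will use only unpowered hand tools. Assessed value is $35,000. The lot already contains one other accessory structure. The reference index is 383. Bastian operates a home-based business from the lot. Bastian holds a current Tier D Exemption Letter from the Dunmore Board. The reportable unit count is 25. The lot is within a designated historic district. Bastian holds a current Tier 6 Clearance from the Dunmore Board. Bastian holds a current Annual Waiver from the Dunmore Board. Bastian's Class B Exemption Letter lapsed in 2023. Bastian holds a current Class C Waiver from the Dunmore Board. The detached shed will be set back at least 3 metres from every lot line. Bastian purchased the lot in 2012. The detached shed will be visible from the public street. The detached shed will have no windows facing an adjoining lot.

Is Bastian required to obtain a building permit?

Yes — Bastian must obtain a building permit.

Exception (a) fails — the lot already has another accessory structure.
Exception (b) requires that the structure will not be visible from the public street; but the structure will be visible from the street, so (b) is unavailable.
Exception (c)'s conditions are all satisfied: a current Tier D Exemption Letter is held; the structure's height is 14 ft, less than the 15 ft limit; a current Class C Waiver is held. Turning to paragraphs (f)–(g): (f) operates against (c): the reference index is 383, below the 475 limit. (g), which would lift (f), is not triggered — assessed value is $35,000, not less than $31,000. So (c) is unavailable.
Exception (d) is satisfied on its face — the reportable unit count is 25, meeting the 23 threshold; no windows face an adjoining lot. Turning to paragraphs (h)–(i): (h) is triggered — a current Provisional Notice is held. (i), which would lift (h), is inapplicable — the Class B Exemption Letter is not current. Exception (d) does not apply.
Exception (e)'s conditions are all satisfied: a current Annual Waiver is held; a current Standing Certificate is held; assembly uses only hand tools. However, paragraphs (j)–(p) must be considered: (j) operates against (e): aggregate throughput is 6,230 units, less than the 7,710 units limit. (k) operates (the coverage ratio is 12%, less than the 15% limit), but is overridden by (l): (l) is triggered — a home-based business operates on the lot. (m) is triggered (a current Tier 6 Clearance is held), but yields to (n): (n) operates — the baseline figure is 565, meeting the 559 threshold. (o) applies (a current Tier F Waiver is held), but is itself disapplied by (p): (p) operates against (o): the lot is in a historic district. Exception (e) does not apply.
None of the exceptions is available; § 25 applies in full.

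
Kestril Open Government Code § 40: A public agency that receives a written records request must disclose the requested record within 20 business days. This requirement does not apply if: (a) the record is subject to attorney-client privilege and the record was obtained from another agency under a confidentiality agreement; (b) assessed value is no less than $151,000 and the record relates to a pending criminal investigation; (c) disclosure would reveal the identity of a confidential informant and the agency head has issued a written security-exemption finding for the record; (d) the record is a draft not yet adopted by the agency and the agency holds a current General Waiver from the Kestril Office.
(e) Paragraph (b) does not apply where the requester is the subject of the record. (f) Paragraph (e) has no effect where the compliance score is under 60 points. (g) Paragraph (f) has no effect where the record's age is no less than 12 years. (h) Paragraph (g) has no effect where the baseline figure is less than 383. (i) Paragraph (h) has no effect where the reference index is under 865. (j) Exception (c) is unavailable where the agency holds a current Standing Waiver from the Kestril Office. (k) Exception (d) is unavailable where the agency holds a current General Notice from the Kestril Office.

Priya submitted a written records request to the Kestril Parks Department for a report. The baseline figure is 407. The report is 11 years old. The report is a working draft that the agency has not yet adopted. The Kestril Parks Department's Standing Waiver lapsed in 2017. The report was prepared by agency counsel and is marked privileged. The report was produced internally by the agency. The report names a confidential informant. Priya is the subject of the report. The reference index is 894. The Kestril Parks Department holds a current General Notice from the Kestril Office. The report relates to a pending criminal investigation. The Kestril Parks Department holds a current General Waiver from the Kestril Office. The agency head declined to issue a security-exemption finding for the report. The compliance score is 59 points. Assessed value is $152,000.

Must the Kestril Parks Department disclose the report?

No — exception (b) applies; the Kestril Parks Department is not required to disclose the report.

Exception (a) fails — the report was produced internally.
Exception (b)'s conditions are all satisfied: assessed value is $152,000, meeting the $151,000 threshold; the report relates to a pending investigation. Applying paragraphs (e)–(i): (e) operates (Priya is the subject of the report), but is itself disapplied by (f): (f) is engaged — the compliance score is 59 points, under the 60 points limit. (g), which would lift (f), does not operate here — the record's age is 11 years, short of 12 years. So (b) applies.
Exception (c) requires that the agency head has issued a written security-exemption finding for the record; but the agency head declined to issue a security-exemption finding, so (c) is unavailable.
All of (d)'s requirements are met (the report is an unadopted draft; a current General Waiver is held). However, paragraph (k) must be considered: (k) operates against (d): a current General Notice is held. So (d) is unavailable.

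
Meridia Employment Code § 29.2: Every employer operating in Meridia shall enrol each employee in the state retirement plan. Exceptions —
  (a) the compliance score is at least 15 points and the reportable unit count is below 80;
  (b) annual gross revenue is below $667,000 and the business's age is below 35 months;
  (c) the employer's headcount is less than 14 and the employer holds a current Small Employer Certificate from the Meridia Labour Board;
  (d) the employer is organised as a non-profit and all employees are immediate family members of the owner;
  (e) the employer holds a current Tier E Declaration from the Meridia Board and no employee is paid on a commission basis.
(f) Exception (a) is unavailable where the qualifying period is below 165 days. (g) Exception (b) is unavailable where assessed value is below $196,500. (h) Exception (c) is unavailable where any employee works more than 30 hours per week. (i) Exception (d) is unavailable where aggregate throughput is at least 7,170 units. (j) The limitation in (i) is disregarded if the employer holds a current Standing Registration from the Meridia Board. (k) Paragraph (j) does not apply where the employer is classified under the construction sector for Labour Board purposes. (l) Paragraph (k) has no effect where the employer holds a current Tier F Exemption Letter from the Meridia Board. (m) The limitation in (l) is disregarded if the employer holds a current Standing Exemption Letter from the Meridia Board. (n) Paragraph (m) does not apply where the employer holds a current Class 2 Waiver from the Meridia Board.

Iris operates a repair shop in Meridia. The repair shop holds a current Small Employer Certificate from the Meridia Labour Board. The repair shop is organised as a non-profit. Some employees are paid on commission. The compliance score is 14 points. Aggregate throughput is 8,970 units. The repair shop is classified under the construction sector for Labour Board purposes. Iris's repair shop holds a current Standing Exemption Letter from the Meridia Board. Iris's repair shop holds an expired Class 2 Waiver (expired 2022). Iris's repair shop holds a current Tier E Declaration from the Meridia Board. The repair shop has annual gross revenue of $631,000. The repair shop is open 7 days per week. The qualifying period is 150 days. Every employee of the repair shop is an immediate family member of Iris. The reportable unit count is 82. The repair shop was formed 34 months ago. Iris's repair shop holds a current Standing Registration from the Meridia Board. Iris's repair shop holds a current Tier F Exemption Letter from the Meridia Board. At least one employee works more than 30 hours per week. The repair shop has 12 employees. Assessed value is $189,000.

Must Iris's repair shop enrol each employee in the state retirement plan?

Yes — Iris's repair shop must enrol each employee in the state retirement plan.

Exception (a) does not apply: the compliance score is 14 points, short of 15 points.
Exception (b)'s conditions are all satisfied: annual gross revenue is $631,000, below the $667,000 limit; the business's age is 34 months, below the 35 months limit. But applying paragraph (g): (g) operates against (b): assessed value is $189,000, below the $196,500 limit. Exception (b) does not apply.
All of (c)'s requirements are met (the employer's headcount is 12, less than the 14 limit; a current Small Employer Certificate is held). However, paragraph (h) must be considered: (h) is engaged — at least one employee exceeds 30 hours/week. So (c) is unavailable.
Exception (d)'s conditions are all satisfied: the employer is a non-profit; every employee is an immediate family member. However, paragraphs (i)–(n) must be considered: (i) operates against (d): aggregate throughput is 8,970 units, meeting the 7,170 units threshold. (j) would limit (i) — a current Standing Registration is held — but (k) sets (j) aside: (k) operates against (j): the repair shop is classified under the construction sector. (l) is engaged (a current Tier F Exemption Letter is held), but is itself disapplied by (m): (m) is engaged — a current Standing Exemption Letter is held. (n), which would lift (m), does not operate here — the Class 2 Waiver is not current. Exception (d) does not apply.
Exception (e) fails — some employees are paid on commission.
No exception is made out. Iris's repair shop falls within the general rule.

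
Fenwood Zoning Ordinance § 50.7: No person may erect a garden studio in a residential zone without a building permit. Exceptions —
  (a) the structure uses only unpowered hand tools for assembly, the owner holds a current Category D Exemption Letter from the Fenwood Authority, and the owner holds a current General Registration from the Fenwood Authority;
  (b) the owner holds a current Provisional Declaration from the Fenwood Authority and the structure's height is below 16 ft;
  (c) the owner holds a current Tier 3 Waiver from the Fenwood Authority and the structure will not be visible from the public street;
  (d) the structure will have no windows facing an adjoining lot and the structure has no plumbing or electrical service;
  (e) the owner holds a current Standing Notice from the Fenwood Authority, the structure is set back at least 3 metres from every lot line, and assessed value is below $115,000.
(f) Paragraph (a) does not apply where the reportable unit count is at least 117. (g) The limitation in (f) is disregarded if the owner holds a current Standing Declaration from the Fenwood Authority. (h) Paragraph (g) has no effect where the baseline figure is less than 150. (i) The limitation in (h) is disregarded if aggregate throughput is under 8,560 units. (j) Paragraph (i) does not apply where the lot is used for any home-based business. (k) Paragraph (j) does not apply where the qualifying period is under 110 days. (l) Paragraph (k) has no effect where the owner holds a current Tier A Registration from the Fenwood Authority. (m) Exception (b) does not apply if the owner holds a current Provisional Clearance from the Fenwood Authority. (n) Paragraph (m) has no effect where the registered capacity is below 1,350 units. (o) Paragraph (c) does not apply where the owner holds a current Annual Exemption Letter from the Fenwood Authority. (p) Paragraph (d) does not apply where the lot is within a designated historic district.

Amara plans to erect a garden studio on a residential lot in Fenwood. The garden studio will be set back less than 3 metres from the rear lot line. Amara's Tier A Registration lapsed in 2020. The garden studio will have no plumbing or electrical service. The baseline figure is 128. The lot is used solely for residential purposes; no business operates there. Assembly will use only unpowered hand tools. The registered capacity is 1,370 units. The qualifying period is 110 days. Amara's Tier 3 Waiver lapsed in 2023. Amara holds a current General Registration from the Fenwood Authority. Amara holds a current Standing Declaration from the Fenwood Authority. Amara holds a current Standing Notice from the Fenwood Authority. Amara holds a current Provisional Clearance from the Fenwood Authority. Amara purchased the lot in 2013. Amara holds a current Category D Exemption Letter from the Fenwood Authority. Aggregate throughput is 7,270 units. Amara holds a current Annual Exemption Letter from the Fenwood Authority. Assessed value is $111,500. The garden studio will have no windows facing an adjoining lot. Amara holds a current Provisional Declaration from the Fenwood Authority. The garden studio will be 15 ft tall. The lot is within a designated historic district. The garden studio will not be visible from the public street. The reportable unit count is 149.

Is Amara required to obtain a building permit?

Exception (a)'s conditions are all satisfied: assembly uses only hand tools; a current Category D Exemption Letter is held; a current General Registration is held. Under paragraphs (f)–(l): (f) would limit (a) — the reportable unit count is 149, meeting the 117 threshold — but (g) sets (f) aside: (g) operates against (f): a current Standing Declaration is held. (h) would limit (g) — the baseline figure is 128, less than the 150 limit — but (i) sets (h) aside: (i) operates against (h): aggregate throughput is 7,270 units, under the 8,560 units limit. (j), which would lift (i), does not operate here — the lot is solely residential. Exception (a) stands.
Exception (b)'s conditions are all satisfied: a current Provisional Declaration is held; the structure's height is 15 ft, below the 16 ft limit. But applying paragraphs (m)–(n): (m) operates — a current Provisional Clearance is held. (n) is not engaged (the registered capacity is 1,370 units, not below 1,350 units), so (m) stands. So (b) is unavailable.
Exception (c) requires that the owner holds a current Tier 3 Waiver from the Fenwood Authority; but the Tier 3 Waiver is not current, so (c) is unavailable.
Exception (d)'s conditions are all satisfied: no windows face an adjoining lot; there is no plumbing or electrical service. However, paragraph (p) must be considered: (p) is engaged — the lot is in a historic district. (d) is therefore removed.
Exception (e) requires that the structure is set back at least 3 metres from every lot line; but the rear setback is under 3 m, so (e) is unavailable.

No — exception (a) applies; Amara does not need a building permit.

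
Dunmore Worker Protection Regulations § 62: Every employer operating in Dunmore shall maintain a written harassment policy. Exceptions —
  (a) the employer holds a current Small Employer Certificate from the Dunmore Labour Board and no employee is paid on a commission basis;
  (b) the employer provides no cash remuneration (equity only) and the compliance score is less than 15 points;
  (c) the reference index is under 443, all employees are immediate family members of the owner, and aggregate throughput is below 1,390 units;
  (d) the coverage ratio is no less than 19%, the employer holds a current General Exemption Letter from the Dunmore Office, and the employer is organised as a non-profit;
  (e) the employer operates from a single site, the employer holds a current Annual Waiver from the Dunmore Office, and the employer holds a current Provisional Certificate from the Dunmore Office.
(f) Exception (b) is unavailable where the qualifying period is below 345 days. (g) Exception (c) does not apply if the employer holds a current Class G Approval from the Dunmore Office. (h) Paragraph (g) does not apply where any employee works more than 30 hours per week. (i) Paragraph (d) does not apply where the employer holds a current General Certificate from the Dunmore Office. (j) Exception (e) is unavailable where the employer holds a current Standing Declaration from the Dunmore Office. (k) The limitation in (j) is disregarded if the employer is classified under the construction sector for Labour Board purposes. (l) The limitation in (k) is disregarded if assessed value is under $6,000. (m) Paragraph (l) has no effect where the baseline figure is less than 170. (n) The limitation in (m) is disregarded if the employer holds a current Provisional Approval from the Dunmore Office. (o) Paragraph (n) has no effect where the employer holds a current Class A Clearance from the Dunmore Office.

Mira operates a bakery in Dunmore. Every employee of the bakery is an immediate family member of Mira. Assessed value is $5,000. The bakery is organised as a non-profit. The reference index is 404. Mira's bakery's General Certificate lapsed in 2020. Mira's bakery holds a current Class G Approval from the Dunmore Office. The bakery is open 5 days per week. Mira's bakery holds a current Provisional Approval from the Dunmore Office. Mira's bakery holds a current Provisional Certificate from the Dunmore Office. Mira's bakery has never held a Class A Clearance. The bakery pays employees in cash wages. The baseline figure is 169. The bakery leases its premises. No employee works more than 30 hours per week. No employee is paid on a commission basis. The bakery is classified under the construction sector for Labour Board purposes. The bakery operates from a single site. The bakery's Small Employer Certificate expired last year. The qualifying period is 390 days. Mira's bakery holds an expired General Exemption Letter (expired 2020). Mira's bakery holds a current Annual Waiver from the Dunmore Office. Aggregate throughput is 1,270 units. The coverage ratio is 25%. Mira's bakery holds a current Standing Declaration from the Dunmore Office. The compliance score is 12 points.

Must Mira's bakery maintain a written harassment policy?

Exception (a) fails — the Small Employer Certificate has expired.
Exception (b) fails — employees are paid cash wages.
Exception (c) is satisfied on its face — the reference index is 404, under the 443 limit; every employee is an immediate family member; aggregate throughput is 1,270 units, below the 1,390 units limit. However, paragraphs (g)–(h) must be considered: (g) operates — a current Class G Approval is held. (h), which would lift (g), is not triggered — no employee exceeds 30 hours/week. So (c) is unavailable.
Exception (d) requires that the employer holds a current General Exemption Letter from the Dunmore Office; but there is no General Exemption Letter in force, so (d) is unavailable.
Exception (e)'s conditions are all satisfied: the employer operates from a single site; a current Annual Waiver is held; a current Provisional Certificate is held. But applying paragraphs (j)–(o): (j) applies — a current Standing Declaration is held. (k) operates (the bakery is classified under the construction sector), but is itself disapplied by (l): (l) operates against (k): assessed value is $5,000, under the $6,000 limit. (m) operates (the baseline figure is 169, less than the 170 limit), but yields to (n): (n) operates against (m): a current Provisional Approval is held. (o) is not triggered (the Class A Clearance is not current), so (n) stands. Exception (e) does not apply.
None of the exceptions is available; § 62 applies in full.

Yes — Mira's bakery must maintain a written harassment policy.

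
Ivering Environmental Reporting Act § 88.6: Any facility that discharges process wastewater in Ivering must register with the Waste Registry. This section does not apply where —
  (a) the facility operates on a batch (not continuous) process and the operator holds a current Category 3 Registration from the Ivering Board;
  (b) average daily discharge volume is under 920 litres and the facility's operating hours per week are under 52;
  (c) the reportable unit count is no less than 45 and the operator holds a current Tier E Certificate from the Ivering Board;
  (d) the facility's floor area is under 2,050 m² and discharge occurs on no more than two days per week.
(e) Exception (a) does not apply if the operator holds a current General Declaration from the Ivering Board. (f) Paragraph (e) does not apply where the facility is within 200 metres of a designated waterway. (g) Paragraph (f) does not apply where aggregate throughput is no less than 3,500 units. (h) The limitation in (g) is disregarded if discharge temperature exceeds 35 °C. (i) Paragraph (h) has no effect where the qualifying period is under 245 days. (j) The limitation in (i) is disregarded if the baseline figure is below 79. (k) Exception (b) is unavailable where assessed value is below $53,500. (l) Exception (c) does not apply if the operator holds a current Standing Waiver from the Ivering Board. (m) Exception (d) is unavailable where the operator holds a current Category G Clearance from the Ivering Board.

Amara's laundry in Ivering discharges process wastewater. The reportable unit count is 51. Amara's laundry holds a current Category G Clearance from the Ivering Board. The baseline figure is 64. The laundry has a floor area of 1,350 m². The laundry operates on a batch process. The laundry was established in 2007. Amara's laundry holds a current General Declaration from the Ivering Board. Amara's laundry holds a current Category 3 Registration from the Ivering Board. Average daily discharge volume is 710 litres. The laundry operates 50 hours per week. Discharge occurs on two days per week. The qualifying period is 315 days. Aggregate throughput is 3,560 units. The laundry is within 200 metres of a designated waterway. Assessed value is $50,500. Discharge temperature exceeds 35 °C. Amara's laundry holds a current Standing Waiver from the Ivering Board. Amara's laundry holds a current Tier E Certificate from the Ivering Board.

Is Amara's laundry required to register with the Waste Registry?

All of (a)'s requirements are met (the facility operates on a batch process; a current Category 3 Registration is held). Applying paragraphs (e)–(j): (e) is engaged (a current General Declaration is held), but is displaced by (f): (f) is engaged — the laundry is within 200 m of a designated waterway. (g) would limit (f) — aggregate throughput is 3,560 units, meeting the 3,500 units threshold — but (h) sets (g) aside: (h) operates against (g): discharge temperature exceeds 35 °C. (i) is inapplicable (the qualifying period is 315 days, not under 245 days), so (h) stands. (a) remains available.
All of (b)'s requirements are met (average daily discharge volume is 710 litres, under the 920 litres limit; the facility's operating hours per week are 50, under the 52 limit). However, paragraph (k) must be considered: (k) applies — assessed value is $50,500, below the $53,500 limit. Exception (b) does not apply.
Exception (c) is satisfied on its face — the reportable unit count is 51, meeting the 45 threshold; a current Tier E Certificate is held. However, paragraph (l) must be considered: (l) is engaged — a current Standing Waiver is held. So (c) is unavailable.
All of (d)'s requirements are met (the facility's floor area is 1,350 m², under the 2,050 m² limit; discharge occurs on no more than two days per week). Turning to paragraph (m): (m) operates against (d): a current Category G Clearance is held. Exception (d) does not apply.

No — exception (a) applies; Amara's laundry is not required to register with the Waste Registry.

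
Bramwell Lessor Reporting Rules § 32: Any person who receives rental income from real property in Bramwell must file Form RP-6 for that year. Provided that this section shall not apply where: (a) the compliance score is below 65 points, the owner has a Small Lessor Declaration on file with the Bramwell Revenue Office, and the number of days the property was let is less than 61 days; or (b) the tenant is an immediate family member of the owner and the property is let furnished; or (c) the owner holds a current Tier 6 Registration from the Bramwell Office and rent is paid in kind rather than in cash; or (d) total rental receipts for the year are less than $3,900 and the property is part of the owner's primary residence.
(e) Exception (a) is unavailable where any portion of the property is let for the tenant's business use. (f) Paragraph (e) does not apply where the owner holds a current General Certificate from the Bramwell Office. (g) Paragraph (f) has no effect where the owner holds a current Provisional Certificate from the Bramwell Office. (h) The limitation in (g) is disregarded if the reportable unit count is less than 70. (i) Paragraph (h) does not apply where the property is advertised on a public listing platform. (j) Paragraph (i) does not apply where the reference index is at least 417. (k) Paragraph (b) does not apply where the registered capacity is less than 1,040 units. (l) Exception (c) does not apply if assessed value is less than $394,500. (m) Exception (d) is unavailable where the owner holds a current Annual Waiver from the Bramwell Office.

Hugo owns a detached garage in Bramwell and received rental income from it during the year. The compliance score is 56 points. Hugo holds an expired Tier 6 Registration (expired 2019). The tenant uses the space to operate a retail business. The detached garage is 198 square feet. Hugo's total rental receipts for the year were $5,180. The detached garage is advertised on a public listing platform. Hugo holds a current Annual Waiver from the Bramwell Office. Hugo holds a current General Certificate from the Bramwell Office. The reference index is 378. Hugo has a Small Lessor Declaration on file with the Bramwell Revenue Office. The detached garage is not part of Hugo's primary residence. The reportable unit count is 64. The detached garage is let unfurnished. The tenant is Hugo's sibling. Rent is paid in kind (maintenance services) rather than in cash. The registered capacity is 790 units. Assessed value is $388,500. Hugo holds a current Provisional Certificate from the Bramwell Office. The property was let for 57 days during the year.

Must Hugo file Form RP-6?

Yes — Hugo must file Form RP-6.

Exception (a) is satisfied on its face — the compliance score is 56 points, below the 65 points limit; a Small Lessor Declaration is on file; the number of days the property was let is 57 days, less than the 61 days limit. But: (e) applies — the space is let for business use. (f) would limit (e) — a current General Certificate is held — but (g) sets (f) aside: (g) operates against (f): a current Provisional Certificate is held. (h) would limit (g) — the reportable unit count is 64, less than the 70 limit — but (i) sets (h) aside: (i) operates — the property is publicly advertised. (j) is inapplicable (the reference index is 378, short of 417), so (i) stands. So (a) is unavailable.
Exception (b) requires that the property is let furnished; but the property is let unfurnished, so (b) is unavailable.
Exception (c) fails — there is no Tier 6 Registration in force.
Exception (d) fails — total rental receipts for the year are $5,180, not less than $3,900.
None of the exceptions is available; § 32 applies in full.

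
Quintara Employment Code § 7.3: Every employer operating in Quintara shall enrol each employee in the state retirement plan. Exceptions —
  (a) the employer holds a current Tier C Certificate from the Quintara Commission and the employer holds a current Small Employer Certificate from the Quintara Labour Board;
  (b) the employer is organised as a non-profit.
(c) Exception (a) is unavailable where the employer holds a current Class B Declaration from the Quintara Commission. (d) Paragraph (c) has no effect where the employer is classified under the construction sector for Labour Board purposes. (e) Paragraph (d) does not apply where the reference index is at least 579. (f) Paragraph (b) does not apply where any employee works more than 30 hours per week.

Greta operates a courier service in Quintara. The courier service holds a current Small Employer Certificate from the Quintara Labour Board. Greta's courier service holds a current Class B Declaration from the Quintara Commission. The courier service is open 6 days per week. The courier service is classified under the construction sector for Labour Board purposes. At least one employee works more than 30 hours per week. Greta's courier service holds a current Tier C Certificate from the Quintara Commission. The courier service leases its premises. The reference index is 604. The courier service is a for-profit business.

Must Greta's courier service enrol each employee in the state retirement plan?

Yes — Greta's courier service must enrol each employee in the state retirement plan.

Exception (a)'s conditions are all satisfied: a current Tier C Certificate is held; a current Small Employer Certificate is held. However, paragraphs (c)–(e) must be considered: (c) applies — a current Class B Declaration is held. (d) would limit (c) — the courier service is classified under the construction sector — but (e) sets (d) aside: (e) operates against (d): the reference index is 604, meeting the 579 threshold. So (a) is unavailable.
Exception (b) does not apply: the employer is for-profit.
No exception applies. The general rule governs.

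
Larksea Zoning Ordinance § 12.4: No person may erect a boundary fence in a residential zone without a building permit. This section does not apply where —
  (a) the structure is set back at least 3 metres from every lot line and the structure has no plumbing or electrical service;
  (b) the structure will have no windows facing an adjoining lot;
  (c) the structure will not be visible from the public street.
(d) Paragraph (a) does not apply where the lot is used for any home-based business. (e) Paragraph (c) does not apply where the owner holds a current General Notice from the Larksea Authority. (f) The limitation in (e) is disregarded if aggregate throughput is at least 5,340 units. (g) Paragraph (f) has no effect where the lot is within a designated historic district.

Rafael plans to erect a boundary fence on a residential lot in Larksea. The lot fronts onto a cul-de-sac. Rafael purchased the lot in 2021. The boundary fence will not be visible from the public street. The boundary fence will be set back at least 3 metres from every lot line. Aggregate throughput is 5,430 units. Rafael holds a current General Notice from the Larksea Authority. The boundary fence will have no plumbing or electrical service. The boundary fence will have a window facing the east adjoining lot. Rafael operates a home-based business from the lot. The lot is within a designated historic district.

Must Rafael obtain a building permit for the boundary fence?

Yes — Rafael must obtain a building permit.

All of (a)'s requirements are met (the setback is at least 3 m on every side; there is no plumbing or electrical service). Turning to paragraph (d): (d) operates against (a): a home-based business operates on the lot. (a) is therefore removed.
Exception (b) requires that the structure will have no windows facing an adjoining lot; but a window faces an adjoining lot, so (b) is unavailable.
All of (c)'s requirements are met (the structure will not be visible from the street). But: (e) operates against (c): a current General Notice is held. (f) would limit (e) — aggregate throughput is 5,430 units, meeting the 5,340 units threshold — but (g) sets (f) aside: (g) operates against (f): the lot is in a historic district. So (c) is unavailable.
None of the exceptions is available; § 12.4 applies in full.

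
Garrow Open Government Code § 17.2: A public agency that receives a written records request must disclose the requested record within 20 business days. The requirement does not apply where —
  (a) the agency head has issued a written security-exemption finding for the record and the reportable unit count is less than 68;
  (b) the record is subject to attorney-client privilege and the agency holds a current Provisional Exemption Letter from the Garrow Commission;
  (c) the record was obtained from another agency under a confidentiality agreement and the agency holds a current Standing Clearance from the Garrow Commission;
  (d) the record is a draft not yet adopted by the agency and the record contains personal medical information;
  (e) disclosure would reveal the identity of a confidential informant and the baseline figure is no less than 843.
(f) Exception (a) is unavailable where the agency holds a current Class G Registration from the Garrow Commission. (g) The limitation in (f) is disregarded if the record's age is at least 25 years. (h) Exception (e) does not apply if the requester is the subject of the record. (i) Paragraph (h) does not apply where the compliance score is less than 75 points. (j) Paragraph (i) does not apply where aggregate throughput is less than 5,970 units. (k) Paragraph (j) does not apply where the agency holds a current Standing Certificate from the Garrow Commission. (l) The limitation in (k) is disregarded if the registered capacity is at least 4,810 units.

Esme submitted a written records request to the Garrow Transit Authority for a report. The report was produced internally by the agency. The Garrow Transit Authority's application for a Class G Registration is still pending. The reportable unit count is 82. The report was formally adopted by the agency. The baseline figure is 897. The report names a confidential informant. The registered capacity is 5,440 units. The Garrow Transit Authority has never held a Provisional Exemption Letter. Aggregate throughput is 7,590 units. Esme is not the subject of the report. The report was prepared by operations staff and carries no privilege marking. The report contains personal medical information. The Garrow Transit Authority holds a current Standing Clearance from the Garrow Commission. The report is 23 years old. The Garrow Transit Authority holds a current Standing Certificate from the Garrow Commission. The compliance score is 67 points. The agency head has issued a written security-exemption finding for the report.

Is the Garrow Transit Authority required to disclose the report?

No — exception (e) applies; the Garrow Transit Authority is not required to disclose the report.

Exception (a) does not apply: the reportable unit count is 82, not less than 68.
Exception (b) requires that the record is subject to attorney-client privilege; but the report carries no privilege marking, so (b) is unavailable.
Exception (c) does not apply: the report was produced internally.
Exception (d) does not apply: the report has been formally adopted.
Exception (e)'s conditions are all satisfied: the report names a confidential informant; the baseline figure is 897, meeting the 843 threshold. As to paragraphs (h)–(l): (h) is not triggered — Esme is not the subject of the report. Exception (e) stands.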